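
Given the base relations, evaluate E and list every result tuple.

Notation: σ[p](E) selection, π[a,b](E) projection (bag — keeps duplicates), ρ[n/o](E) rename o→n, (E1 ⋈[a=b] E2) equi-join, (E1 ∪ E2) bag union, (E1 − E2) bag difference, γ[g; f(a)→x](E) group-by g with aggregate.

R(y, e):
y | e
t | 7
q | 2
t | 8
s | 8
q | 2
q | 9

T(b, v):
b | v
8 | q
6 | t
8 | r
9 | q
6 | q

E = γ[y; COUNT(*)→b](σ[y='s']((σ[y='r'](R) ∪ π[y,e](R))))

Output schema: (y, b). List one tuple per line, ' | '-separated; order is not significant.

Stepwise |·|:
  R → 6
  σ[y='r'](R) → 0
  R → 6
  π[y,e](R) → 6
  (σ[y='r'](R) ∪ π[y,e](R)) → 6
  σ[y='s']((σ[y='r'](R) ∪ π[y,e](R))) → 1
  γ[y; COUNT(*)→b](σ[y='s']((σ[y='r'](R) ∪ π[y,e](R)))) → 1

== RESULT ==
y | b
s | 1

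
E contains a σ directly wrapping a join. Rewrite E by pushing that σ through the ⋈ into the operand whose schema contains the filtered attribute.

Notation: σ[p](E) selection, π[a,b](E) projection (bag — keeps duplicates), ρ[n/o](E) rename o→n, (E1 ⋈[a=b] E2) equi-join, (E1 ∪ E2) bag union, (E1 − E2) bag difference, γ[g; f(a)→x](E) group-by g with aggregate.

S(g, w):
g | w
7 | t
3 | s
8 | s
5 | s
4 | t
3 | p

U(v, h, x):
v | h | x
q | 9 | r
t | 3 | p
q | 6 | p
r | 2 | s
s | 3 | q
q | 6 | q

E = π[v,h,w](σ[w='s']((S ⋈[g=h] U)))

σ filters on w, owned by the left side.
E' = π[v,h,w]((σ[w='s'](S) ⋈[g=h] U))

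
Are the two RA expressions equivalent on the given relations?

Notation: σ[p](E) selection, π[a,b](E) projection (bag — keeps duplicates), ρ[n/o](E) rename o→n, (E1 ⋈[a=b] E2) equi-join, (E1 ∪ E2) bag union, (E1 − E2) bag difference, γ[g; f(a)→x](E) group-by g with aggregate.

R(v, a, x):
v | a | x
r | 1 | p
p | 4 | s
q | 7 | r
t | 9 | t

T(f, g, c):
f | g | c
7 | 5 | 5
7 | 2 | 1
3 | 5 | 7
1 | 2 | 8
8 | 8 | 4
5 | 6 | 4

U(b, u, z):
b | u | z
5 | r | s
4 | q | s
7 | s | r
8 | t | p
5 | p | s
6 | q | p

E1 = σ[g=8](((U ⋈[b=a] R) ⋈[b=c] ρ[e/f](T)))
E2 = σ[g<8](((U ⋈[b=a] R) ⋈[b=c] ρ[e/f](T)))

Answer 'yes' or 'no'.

E1 row counts bottom-up:
  U → 6
  R → 4
  (U ⋈[b=a] R) → 2
  T → 6
  ρ[e/f](T) → 6
  ((U ⋈[b=a] R) ⋈[b=c] ρ[e/f](T)) → 3
  σ[g=8](((U ⋈[b=a] R) ⋈[b=c] ρ[e/f](T))) → 1
E2 row counts bottom-up:
  U → 6
  R → 4
  (U ⋈[b=a] R) → 2
  T → 6
  ρ[e/f](T) → 6
  ((U ⋈[b=a] R) ⋈[b=c] ρ[e/f](T)) → 3
  σ[g<8](((U ⋈[b=a] R) ⋈[b=c] ρ[e/f](T))) → 2

E1 result:
b | u | z | v | a | x | e | g | c
4 | q | s | p | 4 | s | 8 | 8 | 4
E2 result:
b | u | z | v | a | x | e | g | c
4 | q | s | p | 4 | s | 5 | 6 | 4
7 | s | r | q | 7 | r | 3 | 5 | 7
Witness: (4, 'q', 's', 'p', 4, 's', 5, 6, 4) appears 0× in E1 but 1× in E2.

no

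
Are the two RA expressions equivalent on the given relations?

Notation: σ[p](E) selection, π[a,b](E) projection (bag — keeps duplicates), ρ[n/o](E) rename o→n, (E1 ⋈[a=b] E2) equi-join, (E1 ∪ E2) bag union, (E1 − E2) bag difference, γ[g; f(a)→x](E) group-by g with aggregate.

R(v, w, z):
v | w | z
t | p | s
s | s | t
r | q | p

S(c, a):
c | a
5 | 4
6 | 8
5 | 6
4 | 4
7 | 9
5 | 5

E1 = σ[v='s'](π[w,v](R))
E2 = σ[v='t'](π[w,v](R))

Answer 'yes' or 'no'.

E1 stepwise |·|:
  R → 3
  π[w,v](R) → 3
  σ[v='s'](π[w,v](R)) → 1
E2 stepwise |·|:
  R → 3
  π[w,v](R) → 3
  σ[v='t'](π[w,v](R)) → 1

E1 result:
w | v
s | s
E2 result:
w | v
p | t
Witness: ('s', 's') appears 1× in E1 but 0× in E2.

no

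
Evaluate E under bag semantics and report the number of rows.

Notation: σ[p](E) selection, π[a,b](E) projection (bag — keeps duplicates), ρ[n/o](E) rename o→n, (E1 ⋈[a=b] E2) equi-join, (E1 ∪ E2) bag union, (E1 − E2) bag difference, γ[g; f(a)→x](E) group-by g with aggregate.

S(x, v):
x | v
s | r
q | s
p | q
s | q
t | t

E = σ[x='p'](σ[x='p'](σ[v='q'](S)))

Stepwise |·|:
  S → 5
  σ[v='q'](S) → 2
  σ[x='p'](σ[v='q'](S)) → 1
  σ[x='p'](σ[x='p'](σ[v='q'](S))) → 1

|E| = 1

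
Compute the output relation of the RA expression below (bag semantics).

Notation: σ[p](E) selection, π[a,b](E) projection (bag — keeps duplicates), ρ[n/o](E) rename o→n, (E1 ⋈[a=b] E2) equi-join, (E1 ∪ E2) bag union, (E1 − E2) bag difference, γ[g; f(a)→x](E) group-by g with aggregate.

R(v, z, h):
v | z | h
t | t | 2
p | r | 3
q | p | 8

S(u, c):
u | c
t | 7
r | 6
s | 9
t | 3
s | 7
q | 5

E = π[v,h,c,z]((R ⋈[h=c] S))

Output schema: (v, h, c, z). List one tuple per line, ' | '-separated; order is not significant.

Row counts bottom-up:
  R → 3
  S → 6
  (R ⋈[h=c] S) → 1
  π[v,h,c,z]((R ⋈[h=c] S)) → 1

== RESULT ==
v | h | c | z
p | 3 | 3 | r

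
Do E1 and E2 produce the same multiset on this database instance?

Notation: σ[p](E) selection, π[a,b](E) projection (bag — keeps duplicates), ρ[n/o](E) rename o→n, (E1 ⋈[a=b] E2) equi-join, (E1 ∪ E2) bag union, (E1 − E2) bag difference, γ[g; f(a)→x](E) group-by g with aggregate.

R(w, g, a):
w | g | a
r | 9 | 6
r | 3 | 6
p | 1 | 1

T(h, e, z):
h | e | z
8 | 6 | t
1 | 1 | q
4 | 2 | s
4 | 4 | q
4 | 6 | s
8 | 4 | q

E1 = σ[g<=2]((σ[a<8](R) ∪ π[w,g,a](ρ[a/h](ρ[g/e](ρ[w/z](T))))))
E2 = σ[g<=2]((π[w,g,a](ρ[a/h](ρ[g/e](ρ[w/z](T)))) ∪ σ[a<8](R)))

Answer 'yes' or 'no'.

E1 per-node cardinality:
  R → 3
  σ[a<8](R) → 3
  T → 6
  ρ[w/z](T) → 6
  ρ[g/e](ρ[w/z](T)) → 6
  ρ[a/h](ρ[g/e](ρ[w/z](T))) → 6
  π[w,g,a](ρ[a/h](ρ[g/e](ρ[w/z](T)))) → 6
  (σ[a<8](R) ∪ π[w,g,a](ρ[a/h](ρ[g/e](ρ[w/z](T))))) → 9
  σ[g<=2]((σ[a<8](R) ∪ π[w,g,a](ρ[a/h](ρ[g/e](ρ[w/z](T)))))) → 3
E2 per-node cardinality:
  T → 6
  ρ[w/z](T) → 6
  ρ[g/e](ρ[w/z](T)) → 6
  ρ[a/h](ρ[g/e](ρ[w/z](T))) → 6
  π[w,g,a](ρ[a/h](ρ[g/e](ρ[w/z](T)))) → 6
  R → 3
  σ[a<8](R) → 3
  (π[w,g,a](ρ[a/h](ρ[g/e](ρ[w/z](T)))) ∪ σ[a<8](R)) → 9
  σ[g<=2]((π[w,g,a](ρ[a/h](ρ[g/e](ρ[w/z](T)))) ∪ σ[a<8](R))) → 3

E1 and E2 produce the same multiset:
w | g | a
p | 1 | 1
q | 1 | 1
s | 2 | 4

yes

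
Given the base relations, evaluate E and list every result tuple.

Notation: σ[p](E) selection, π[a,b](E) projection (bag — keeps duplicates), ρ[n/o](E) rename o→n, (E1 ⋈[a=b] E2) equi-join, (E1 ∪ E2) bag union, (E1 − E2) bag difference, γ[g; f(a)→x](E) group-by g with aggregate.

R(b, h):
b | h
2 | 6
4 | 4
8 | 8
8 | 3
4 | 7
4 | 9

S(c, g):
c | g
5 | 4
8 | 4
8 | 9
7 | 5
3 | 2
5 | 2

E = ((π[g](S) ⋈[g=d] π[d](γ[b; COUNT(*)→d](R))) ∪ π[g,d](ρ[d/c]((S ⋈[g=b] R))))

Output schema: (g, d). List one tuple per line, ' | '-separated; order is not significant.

Row counts bottom-up:
  S → 6
  π[g](S) → 6
  R → 6
  γ[b; COUNT(*)→d](R) → 3
  π[d](γ[b; COUNT(*)→d](R)) → 3
  (π[g](S) ⋈[g=d] π[d](γ[b; COUNT(*)→d](R))) → 2
  S → 6
  R → 6
  (S ⋈[g=b] R) → 8
  ρ[d/c]((S ⋈[g=b] R)) → 8
  π[g,d](ρ[d/c]((S ⋈[g=b] R))) → 8
  ((π[g](S) ⋈[g=d] π[d](γ[b; COUNT(*)→d](R))) ∪ π[g,d](ρ[d/c]((S ⋈[g=b] R)))) → 10

== RESULT ==
g | d
2 | 2
2 | 2
2 | 3
2 | 5
4 | 5
4 | 5
4 | 5
4 | 8
4 | 8
4 | 8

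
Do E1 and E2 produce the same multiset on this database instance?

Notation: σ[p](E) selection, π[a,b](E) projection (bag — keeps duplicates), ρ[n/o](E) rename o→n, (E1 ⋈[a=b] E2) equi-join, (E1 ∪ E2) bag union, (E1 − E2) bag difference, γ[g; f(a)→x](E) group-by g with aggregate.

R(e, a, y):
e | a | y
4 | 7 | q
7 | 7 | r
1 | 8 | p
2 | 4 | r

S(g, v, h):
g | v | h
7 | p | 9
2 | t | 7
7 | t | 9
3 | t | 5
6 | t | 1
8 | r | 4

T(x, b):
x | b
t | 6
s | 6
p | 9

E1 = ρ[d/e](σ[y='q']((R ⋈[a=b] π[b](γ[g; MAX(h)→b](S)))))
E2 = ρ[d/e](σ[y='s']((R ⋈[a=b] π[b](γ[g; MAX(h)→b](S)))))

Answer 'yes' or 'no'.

E1 stepwise |·|:
  R → 4
  S → 6
  γ[g; MAX(h)→b](S) → 5
  π[b](γ[g; MAX(h)→b](S)) → 5
  (R ⋈[a=b] π[b](γ[g; MAX(h)→b](S))) → 3
  σ[y='q']((R ⋈[a=b] π[b](γ[g; MAX(h)→b](S)))) → 1
  ρ[d/e](σ[y='q']((R ⋈[a=b] π[b](γ[g; MAX(h)→b](S))))) → 1
E2 stepwise |·|:
  R → 4
  S → 6
  γ[g; MAX(h)→b](S) → 5
  π[b](γ[g; MAX(h)→b](S)) → 5
  (R ⋈[a=b] π[b](γ[g; MAX(h)→b](S))) → 3
  σ[y='s']((R ⋈[a=b] π[b](γ[g; MAX(h)→b](S)))) → 0
  ρ[d/e](σ[y='s']((R ⋈[a=b] π[b](γ[g; MAX(h)→b](S))))) → 0

E1 result:
d | a | y | b
4 | 7 | q | 7
E2 result:
d | a | y | b
(0 rows)
Witness: (4, 7, 'q', 7) appears 1× in E1 but 0× in E2.

no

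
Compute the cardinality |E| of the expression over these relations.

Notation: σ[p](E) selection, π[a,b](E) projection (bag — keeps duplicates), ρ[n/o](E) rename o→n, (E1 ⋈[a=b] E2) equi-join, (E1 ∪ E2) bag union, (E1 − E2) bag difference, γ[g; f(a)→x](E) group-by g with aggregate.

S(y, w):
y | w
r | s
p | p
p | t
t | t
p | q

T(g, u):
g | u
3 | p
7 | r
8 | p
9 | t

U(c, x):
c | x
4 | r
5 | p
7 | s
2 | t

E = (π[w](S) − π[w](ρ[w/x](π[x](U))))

Stepwise |·|:
  S → 5
  π[w](S) → 5
  U → 4
  π[x](U) → 4
  ρ[w/x](π[x](U)) → 4
  π[w](ρ[w/x](π[x](U))) → 4
  (π[w](S) − π[w](ρ[w/x](π[x](U)))) → 2

|E| = 2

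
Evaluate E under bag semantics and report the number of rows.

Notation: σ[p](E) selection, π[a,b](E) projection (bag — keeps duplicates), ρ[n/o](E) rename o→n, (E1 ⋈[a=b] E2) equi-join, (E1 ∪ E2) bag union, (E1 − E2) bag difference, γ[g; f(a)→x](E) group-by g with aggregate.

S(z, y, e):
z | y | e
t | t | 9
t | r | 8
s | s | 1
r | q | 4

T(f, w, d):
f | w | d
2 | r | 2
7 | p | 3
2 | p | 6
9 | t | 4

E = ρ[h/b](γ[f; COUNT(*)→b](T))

Subexpression sizes:
  T → 4
  γ[f; COUNT(*)→b](T) → 3
  ρ[h/b](γ[f; COUNT(*)→b](T)) → 3

|E| = 3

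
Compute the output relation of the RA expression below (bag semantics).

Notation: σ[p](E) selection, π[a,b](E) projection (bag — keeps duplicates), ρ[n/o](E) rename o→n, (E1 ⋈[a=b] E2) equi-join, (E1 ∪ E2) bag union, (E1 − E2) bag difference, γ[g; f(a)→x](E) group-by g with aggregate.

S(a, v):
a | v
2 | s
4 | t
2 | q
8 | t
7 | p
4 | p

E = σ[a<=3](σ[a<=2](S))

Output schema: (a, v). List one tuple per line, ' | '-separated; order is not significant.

Row counts bottom-up:
  S → 6
  σ[a<=2](S) → 2
  σ[a<=3](σ[a<=2](S)) → 2

== RESULT ==
a | v
2 | q
2 | s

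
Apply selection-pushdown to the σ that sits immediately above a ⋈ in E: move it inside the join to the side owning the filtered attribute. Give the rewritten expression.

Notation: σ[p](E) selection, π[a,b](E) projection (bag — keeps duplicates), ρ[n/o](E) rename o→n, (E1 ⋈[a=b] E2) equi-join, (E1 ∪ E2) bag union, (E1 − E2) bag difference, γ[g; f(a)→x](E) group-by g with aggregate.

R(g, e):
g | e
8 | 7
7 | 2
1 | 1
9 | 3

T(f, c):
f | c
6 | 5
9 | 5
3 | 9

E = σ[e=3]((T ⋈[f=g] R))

σ filters on e, owned by the right side.
E' = (T ⋈[f=g] σ[e=3](R))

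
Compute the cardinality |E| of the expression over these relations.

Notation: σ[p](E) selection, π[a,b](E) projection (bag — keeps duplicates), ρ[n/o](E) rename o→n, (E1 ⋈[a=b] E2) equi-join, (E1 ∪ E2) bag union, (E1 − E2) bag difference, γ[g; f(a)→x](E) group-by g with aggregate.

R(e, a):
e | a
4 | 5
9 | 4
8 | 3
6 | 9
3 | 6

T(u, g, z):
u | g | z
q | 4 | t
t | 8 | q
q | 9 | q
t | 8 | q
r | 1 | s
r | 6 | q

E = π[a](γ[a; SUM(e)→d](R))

Row counts bottom-up:
  R → 5
  γ[a; SUM(e)→d](R) → 5
  π[a](γ[a; SUM(e)→d](R)) → 5

|E| = 5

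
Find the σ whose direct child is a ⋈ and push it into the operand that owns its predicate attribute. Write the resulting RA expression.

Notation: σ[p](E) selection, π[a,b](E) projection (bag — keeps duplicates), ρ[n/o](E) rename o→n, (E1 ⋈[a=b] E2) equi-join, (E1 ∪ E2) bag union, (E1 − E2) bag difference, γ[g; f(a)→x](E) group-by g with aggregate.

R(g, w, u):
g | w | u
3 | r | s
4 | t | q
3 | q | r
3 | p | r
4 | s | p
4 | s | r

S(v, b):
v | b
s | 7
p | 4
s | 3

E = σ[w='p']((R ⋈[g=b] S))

σ filters on w, owned by the left side.
E' = (σ[w='p'](R) ⋈[g=b] S)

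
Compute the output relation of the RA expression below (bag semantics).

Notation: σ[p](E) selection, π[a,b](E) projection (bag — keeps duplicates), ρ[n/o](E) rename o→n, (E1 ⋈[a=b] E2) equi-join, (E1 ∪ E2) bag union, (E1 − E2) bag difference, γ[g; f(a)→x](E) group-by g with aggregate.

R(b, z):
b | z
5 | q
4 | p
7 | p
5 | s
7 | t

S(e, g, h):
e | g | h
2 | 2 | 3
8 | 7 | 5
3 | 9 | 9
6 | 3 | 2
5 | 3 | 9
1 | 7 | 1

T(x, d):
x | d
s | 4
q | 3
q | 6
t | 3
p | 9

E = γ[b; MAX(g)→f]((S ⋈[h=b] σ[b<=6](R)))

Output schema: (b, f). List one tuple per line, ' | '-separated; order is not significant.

Row counts bottom-up:
  S → 6
  R → 5
  σ[b<=6](R) → 3
  (S ⋈[h=b] σ[b<=6](R)) → 2
  γ[b; MAX(g)→f]((S ⋈[h=b] σ[b<=6](R))) → 1

== RESULT ==
b | f
5 | 7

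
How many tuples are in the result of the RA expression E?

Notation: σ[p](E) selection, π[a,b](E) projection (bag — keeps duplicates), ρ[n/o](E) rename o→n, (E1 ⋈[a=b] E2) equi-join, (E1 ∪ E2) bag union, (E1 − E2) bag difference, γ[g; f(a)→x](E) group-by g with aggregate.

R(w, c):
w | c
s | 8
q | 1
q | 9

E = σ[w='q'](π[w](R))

Row counts bottom-up:
  R → 3
  π[w](R) → 3
  σ[w='q'](π[w](R)) → 2

|E| = 2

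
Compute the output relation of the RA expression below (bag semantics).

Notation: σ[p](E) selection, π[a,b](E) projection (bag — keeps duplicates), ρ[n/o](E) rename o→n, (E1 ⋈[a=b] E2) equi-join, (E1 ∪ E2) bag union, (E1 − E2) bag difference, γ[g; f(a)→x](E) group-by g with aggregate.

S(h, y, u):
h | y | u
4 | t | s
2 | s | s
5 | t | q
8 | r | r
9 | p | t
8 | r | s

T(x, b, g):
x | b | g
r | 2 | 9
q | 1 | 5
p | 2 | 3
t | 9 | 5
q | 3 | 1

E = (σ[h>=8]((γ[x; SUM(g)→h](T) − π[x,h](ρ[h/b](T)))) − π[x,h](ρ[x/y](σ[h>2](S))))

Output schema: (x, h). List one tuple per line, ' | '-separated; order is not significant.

Subexpression sizes:
  T → 5
  γ[x; SUM(g)→h](T) → 4
  T → 5
  ρ[h/b](T) → 5
  π[x,h](ρ[h/b](T)) → 5
  (γ[x; SUM(g)→h](T) − π[x,h](ρ[h/b](T))) → 4
  σ[h>=8]((γ[x; SUM(g)→h](T) − π[x,h](ρ[h/b](T)))) → 1
  S → 6
  σ[h>2](S) → 5
  ρ[x/y](σ[h>2](S)) → 5
  π[x,h](ρ[x/y](σ[h>2](S))) → 5
  (σ[h>=8]((γ[x; SUM(g)→h](T) − π[x,h](ρ[h/b](T)))) − π[x,h](ρ[x/y](σ[h>2](S)))) → 1

== RESULT ==
x | h
r | 9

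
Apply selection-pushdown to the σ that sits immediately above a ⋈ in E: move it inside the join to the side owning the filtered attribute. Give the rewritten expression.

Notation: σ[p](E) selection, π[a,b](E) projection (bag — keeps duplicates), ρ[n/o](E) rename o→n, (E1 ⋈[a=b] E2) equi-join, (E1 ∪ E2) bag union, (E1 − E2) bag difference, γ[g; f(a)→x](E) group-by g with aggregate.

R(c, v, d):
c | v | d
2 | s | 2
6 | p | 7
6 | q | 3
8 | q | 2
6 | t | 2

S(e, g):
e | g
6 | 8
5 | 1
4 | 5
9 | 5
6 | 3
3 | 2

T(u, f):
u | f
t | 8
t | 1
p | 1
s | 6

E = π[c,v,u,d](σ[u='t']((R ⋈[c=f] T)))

σ filters on u, owned by the right side.
E' = π[c,v,u,d]((R ⋈[c=f] σ[u='t'](T)))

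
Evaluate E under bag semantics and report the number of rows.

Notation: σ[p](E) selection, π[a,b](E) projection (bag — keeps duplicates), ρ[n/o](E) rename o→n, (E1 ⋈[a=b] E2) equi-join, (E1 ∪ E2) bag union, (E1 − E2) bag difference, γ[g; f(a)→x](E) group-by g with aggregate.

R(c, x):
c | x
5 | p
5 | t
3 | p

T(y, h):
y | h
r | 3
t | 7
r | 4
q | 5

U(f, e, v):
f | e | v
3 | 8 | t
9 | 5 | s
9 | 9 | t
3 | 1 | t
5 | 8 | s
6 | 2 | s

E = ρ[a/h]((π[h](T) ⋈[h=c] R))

Per-node cardinality:
  T → 4
  π[h](T) → 4
  R → 3
  (π[h](T) ⋈[h=c] R) → 3
  ρ[a/h]((π[h](T) ⋈[h=c] R)) → 3

|E| = 3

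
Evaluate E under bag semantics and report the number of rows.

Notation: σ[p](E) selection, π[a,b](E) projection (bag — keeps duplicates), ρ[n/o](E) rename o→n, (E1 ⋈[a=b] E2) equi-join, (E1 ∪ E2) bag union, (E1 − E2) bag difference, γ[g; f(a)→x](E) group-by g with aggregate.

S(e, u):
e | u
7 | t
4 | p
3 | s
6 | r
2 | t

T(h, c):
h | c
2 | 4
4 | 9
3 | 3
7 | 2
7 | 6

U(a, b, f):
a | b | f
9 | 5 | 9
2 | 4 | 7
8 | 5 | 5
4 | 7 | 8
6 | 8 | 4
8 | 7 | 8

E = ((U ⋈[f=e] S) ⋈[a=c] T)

Per-node cardinality:
  U → 6
  S → 5
  (U ⋈[f=e] S) → 2
  T → 5
  ((U ⋈[f=e] S) ⋈[a=c] T) → 2

|E| = 2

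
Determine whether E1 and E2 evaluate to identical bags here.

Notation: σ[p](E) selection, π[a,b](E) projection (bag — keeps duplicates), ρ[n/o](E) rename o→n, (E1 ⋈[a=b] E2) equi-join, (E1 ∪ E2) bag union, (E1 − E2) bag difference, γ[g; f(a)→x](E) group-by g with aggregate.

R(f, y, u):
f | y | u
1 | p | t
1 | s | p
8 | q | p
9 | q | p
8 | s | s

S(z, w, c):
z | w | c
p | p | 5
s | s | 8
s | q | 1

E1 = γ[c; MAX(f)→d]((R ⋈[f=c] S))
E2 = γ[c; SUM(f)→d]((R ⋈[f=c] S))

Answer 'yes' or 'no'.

E1 row counts bottom-up:
  R → 5
  S → 3
  (R ⋈[f=c] S) → 4
  γ[c; MAX(f)→d]((R ⋈[f=c] S)) → 2
E2 row counts bottom-up:
  R → 5
  S → 3
  (R ⋈[f=c] S) → 4
  γ[c; SUM(f)→d]((R ⋈[f=c] S)) → 2

E1 result:
c | d
1 | 1
8 | 8
E2 result:
c | d
1 | 2
8 | 16
Witness: (8, 8) appears 1× in E1 but 0× in E2.

no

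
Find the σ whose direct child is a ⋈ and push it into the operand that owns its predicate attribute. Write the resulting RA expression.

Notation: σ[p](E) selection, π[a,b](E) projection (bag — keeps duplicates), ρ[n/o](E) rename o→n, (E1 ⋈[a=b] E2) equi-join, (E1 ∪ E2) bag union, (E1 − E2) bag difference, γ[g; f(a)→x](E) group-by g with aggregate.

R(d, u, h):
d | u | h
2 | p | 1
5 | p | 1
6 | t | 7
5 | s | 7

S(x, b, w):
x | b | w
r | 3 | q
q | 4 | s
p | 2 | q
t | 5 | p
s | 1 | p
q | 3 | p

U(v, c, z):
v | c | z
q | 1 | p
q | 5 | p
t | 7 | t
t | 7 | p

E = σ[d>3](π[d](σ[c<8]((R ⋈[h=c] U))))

σ filters on c, owned by the right side.
E' = σ[d>3](π[d]((R ⋈[h=c] σ[c<8](U))))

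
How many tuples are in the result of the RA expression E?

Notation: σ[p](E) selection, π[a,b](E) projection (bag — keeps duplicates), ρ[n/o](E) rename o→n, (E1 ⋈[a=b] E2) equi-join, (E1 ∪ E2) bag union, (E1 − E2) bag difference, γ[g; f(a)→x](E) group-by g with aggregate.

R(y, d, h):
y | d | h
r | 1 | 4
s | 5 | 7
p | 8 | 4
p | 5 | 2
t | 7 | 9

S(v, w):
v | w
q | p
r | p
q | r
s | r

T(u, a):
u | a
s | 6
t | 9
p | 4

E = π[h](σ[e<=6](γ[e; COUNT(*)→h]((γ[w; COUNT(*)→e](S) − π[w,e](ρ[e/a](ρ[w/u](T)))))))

Per-node cardinality:
  S → 4
  γ[w; COUNT(*)→e](S) → 2
  T → 3
  ρ[w/u](T) → 3
  ρ[e/a](ρ[w/u](T)) → 3
  π[w,e](ρ[e/a](ρ[w/u](T))) → 3
  (γ[w; COUNT(*)→e](S) − π[w,e](ρ[e/a](ρ[w/u](T)))) → 2
  γ[e; COUNT(*)→h]((γ[w; COUNT(*)→e](S) − π[w,e](ρ[e/a](ρ[w/u](T))))) → 1
  σ[e<=6](γ[e; COUNT(*)→h]((γ[w; COUNT(*)→e](S) − π[w,e](ρ[e/a](ρ[w/u](T)))))) → 1
  π[h](σ[e<=6](γ[e; COUNT(*)→h]((γ[w; COUNT(*)→e](S) − π[w,e](ρ[e/a](ρ[w/u](T))))))) → 1

|E| = 1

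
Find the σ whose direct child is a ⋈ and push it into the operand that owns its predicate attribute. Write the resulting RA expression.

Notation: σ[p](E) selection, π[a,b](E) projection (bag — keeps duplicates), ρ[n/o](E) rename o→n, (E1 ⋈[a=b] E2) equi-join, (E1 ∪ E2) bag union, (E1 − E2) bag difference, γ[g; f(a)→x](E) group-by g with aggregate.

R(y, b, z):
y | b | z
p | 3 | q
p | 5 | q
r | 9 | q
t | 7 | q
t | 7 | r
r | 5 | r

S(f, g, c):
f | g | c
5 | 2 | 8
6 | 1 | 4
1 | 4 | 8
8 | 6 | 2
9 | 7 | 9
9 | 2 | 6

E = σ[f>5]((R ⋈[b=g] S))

σ filters on f, owned by the right side.
E' = (R ⋈[b=g] σ[f>5](S))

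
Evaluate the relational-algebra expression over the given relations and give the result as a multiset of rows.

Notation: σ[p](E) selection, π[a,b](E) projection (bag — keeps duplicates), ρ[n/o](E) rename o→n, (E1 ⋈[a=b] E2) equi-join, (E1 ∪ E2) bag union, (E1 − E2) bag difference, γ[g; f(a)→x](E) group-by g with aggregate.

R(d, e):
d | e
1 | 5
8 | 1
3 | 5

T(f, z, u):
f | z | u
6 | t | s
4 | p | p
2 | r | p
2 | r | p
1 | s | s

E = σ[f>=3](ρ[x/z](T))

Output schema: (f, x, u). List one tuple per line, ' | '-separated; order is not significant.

Per-node cardinality:
  T → 5
  ρ[x/z](T) → 5
  σ[f>=3](ρ[x/z](T)) → 2

== RESULT ==
f | x | u
4 | p | p
6 | t | s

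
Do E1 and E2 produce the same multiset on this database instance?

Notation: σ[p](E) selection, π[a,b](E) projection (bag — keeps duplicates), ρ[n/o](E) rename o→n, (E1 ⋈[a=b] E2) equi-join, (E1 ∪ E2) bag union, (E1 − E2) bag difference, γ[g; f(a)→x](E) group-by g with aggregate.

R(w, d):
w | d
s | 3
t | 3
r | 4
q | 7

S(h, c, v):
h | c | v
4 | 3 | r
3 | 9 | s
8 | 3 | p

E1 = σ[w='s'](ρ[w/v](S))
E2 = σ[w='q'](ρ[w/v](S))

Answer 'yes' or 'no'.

E1 row counts bottom-up:
  S → 3
  ρ[w/v](S) → 3
  σ[w='s'](ρ[w/v](S)) → 1
E2 row counts bottom-up:
  S → 3
  ρ[w/v](S) → 3
  σ[w='q'](ρ[w/v](S)) → 0

E1 result:
h | c | w
3 | 9 | s
E2 result:
h | c | w
(0 rows)
Witness: (3, 9, 's') appears 1× in E1 but 0× in E2.

no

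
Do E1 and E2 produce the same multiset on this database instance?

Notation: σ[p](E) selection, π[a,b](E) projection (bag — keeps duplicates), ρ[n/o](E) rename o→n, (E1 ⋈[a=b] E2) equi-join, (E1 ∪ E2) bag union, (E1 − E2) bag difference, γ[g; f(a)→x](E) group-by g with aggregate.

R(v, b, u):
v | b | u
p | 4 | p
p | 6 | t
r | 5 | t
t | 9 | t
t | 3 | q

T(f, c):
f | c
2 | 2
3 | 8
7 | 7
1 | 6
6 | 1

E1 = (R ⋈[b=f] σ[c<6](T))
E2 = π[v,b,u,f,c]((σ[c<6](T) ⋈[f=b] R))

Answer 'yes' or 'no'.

E1 per-node cardinality:
  R → 5
  T → 5
  σ[c<6](T) → 2
  (R ⋈[b=f] σ[c<6](T)) → 1
E2 per-node cardinality:
  T → 5
  σ[c<6](T) → 2
  R → 5
  (σ[c<6](T) ⋈[f=b] R) → 1
  π[v,b,u,f,c]((σ[c<6](T) ⋈[f=b] R)) → 1

E1 and E2 produce the same multiset:
v | b | u | f | c
p | 6 | t | 6 | 1

yes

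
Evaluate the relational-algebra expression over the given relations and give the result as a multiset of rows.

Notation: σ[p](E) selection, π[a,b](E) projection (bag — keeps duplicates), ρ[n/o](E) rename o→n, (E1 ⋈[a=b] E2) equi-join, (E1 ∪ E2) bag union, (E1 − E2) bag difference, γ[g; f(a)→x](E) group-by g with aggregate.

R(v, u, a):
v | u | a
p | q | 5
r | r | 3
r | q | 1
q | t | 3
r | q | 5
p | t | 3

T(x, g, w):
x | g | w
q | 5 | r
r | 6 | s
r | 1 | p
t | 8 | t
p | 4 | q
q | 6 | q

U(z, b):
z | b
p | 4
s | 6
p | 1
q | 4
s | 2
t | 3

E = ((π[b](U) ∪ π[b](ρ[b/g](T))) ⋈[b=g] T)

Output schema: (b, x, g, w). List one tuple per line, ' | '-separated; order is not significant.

Stepwise |·|:
  U → 6
  π[b](U) → 6
  T → 6
  ρ[b/g](T) → 6
  π[b](ρ[b/g](T)) → 6
  (π[b](U) ∪ π[b](ρ[b/g](T))) → 12
  T → 6
  ((π[b](U) ∪ π[b](ρ[b/g](T))) ⋈[b=g] T) → 13

== RESULT ==
b | x | g | w
1 | r | 1 | p
1 | r | 1 | p
4 | p | 4 | q
4 | p | 4 | q
4 | p | 4 | q
5 | q | 5 | r
6 | q | 6 | q
6 | q | 6 | q
6 | q | 6 | q
6 | r | 6 | s
6 | r | 6 | s
6 | r | 6 | s
8 | t | 8 | t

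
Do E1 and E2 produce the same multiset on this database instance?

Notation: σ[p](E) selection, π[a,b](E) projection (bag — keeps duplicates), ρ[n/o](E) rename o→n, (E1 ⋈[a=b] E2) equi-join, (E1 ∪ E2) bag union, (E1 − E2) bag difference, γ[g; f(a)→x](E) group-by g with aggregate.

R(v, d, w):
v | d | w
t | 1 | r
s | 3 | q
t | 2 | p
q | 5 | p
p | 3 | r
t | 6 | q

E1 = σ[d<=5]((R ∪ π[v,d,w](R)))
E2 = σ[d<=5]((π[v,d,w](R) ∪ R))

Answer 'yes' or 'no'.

E1 subexpression sizes:
  R → 6
  R → 6
  π[v,d,w](R) → 6
  (R ∪ π[v,d,w](R)) → 12
  σ[d<=5]((R ∪ π[v,d,w](R))) → 10
E2 subexpression sizes:
  R → 6
  π[v,d,w](R) → 6
  R → 6
  (π[v,d,w](R) ∪ R) → 12
  σ[d<=5]((π[v,d,w](R) ∪ R)) → 10

E1 and E2 produce the same multiset:
v | d | w
p | 3 | r
p | 3 | r
q | 5 | p
q | 5 | p
s | 3 | q
s | 3 | q
t | 1 | r
t | 1 | r
t | 2 | p
t | 2 | p

yes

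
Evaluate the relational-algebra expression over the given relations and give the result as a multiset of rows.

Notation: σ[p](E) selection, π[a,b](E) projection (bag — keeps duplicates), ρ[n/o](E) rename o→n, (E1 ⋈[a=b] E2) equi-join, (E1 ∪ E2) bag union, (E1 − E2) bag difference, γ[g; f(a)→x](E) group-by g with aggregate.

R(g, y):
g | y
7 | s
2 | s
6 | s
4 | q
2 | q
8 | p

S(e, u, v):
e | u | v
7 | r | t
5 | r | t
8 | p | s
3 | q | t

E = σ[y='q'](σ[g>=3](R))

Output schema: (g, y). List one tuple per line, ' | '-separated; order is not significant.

Subexpression sizes:
  R → 6
  σ[g>=3](R) → 4
  σ[y='q'](σ[g>=3](R)) → 1

== RESULT ==
g | y
4 | q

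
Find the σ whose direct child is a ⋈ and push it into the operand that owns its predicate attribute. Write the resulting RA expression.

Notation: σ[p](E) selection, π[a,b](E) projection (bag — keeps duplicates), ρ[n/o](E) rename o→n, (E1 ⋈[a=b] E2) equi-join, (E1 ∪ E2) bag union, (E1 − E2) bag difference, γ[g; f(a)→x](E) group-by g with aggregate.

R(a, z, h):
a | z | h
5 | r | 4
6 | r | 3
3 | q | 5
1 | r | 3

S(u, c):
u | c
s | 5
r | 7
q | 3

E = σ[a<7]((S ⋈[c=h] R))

σ filters on a, owned by the right side.
E' = (S ⋈[c=h] σ[a<7](R))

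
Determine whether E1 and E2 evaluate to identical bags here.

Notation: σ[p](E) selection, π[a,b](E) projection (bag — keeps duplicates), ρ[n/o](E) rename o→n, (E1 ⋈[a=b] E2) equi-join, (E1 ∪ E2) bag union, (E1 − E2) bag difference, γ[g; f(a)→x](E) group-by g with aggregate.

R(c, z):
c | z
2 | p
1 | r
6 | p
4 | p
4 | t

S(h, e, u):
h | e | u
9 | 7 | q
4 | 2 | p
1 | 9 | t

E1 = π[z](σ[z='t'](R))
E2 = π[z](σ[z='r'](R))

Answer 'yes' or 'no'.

E1 per-node cardinality:
  R → 5
  σ[z='t'](R) → 1
  π[z](σ[z='t'](R)) → 1
E2 per-node cardinality:
  R → 5
  σ[z='r'](R) → 1
  π[z](σ[z='r'](R)) → 1

E1 result:
z
t
E2 result:
z
r
Witness: ('t',) appears 1× in E1 but 0× in E2.

no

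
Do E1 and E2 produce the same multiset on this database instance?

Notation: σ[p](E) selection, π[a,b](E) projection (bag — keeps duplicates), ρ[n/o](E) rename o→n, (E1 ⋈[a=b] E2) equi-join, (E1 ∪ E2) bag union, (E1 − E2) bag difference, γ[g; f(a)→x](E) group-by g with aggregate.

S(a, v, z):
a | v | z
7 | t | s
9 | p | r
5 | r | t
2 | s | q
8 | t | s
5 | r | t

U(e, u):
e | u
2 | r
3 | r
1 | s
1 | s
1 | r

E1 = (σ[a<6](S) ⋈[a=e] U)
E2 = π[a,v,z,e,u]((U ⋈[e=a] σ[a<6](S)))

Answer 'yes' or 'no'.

E1 subexpression sizes:
  S → 6
  σ[a<6](S) → 3
  U → 5
  (σ[a<6](S) ⋈[a=e] U) → 1
E2 subexpression sizes:
  U → 5
  S → 6
  σ[a<6](S) → 3
  (U ⋈[e=a] σ[a<6](S)) → 1
  π[a,v,z,e,u]((U ⋈[e=a] σ[a<6](S))) → 1

E1 and E2 produce the same multiset:
a | v | z | e | u
2 | s | q | 2 | r

yes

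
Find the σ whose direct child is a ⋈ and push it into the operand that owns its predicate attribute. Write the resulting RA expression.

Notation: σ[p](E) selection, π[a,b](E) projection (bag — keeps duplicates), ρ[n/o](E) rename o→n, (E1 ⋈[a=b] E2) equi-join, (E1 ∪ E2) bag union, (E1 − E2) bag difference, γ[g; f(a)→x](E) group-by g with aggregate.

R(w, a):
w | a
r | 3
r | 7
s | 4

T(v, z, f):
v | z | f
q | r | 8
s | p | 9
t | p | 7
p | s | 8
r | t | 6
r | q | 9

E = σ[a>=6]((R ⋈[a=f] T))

σ filters on a, owned by the left side.
E' = (σ[a>=6](R) ⋈[a=f] T)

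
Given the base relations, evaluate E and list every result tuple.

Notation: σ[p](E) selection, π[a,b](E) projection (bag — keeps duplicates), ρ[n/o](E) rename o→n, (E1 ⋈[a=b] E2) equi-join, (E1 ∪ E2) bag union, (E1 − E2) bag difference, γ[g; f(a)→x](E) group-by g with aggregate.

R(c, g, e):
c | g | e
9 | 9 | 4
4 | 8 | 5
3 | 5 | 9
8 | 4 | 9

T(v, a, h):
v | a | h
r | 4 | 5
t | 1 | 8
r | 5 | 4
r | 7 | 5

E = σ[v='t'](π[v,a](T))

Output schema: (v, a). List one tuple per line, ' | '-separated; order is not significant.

Row counts bottom-up:
  T → 4
  π[v,a](T) → 4
  σ[v='t'](π[v,a](T)) → 1

== RESULT ==
v | a
t | 1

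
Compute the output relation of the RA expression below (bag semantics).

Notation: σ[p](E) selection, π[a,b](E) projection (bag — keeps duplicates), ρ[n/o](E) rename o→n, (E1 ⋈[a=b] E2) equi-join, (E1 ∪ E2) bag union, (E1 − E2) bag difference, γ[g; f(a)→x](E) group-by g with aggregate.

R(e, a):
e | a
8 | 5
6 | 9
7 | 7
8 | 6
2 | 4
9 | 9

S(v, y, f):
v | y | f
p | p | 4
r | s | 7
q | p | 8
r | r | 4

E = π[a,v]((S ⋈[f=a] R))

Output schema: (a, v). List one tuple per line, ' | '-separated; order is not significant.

Stepwise |·|:
  S → 4
  R → 6
  (S ⋈[f=a] R) → 3
  π[a,v]((S ⋈[f=a] R)) → 3

== RESULT ==
a | v
4 | p
4 | r
7 | r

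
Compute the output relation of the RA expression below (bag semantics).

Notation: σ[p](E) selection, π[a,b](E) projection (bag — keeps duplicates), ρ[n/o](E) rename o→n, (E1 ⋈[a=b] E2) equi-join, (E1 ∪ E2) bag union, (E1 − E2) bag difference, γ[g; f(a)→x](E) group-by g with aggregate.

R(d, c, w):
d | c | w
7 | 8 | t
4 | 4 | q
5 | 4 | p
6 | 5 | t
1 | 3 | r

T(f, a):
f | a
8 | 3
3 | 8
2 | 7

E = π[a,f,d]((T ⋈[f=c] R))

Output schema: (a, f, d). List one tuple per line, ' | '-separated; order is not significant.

Per-node cardinality:
  T → 3
  R → 5
  (T ⋈[f=c] R) → 2
  π[a,f,d]((T ⋈[f=c] R)) → 2

== RESULT ==
a | f | d
3 | 8 | 7
8 | 3 | 1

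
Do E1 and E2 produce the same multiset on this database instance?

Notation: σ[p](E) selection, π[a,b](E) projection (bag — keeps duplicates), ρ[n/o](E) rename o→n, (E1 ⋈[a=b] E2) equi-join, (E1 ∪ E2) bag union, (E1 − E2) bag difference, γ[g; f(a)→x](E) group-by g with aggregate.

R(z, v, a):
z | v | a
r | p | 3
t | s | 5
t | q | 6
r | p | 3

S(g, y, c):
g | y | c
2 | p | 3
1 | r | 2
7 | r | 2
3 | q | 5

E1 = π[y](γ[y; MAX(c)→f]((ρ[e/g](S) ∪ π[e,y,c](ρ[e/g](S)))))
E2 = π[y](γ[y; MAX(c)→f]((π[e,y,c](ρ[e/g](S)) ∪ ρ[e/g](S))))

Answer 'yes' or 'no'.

E1 subexpression sizes:
  S → 4
  ρ[e/g](S) → 4
  S → 4
  ρ[e/g](S) → 4
  π[e,y,c](ρ[e/g](S)) → 4
  (ρ[e/g](S) ∪ π[e,y,c](ρ[e/g](S))) → 8
  γ[y; MAX(c)→f]((ρ[e/g](S) ∪ π[e,y,c](ρ[e/g](S)))) → 3
  π[y](γ[y; MAX(c)→f]((ρ[e/g](S) ∪ π[e,y,c](ρ[e/g](S))))) → 3
E2 subexpression sizes:
  S → 4
  ρ[e/g](S) → 4
  π[e,y,c](ρ[e/g](S)) → 4
  S → 4
  ρ[e/g](S) → 4
  (π[e,y,c](ρ[e/g](S)) ∪ ρ[e/g](S)) → 8
  γ[y; MAX(c)→f]((π[e,y,c](ρ[e/g](S)) ∪ ρ[e/g](S))) → 3
  π[y](γ[y; MAX(c)→f]((π[e,y,c](ρ[e/g](S)) ∪ ρ[e/g](S)))) → 3

E1 and E2 produce the same multiset:
y
p
q
r

yes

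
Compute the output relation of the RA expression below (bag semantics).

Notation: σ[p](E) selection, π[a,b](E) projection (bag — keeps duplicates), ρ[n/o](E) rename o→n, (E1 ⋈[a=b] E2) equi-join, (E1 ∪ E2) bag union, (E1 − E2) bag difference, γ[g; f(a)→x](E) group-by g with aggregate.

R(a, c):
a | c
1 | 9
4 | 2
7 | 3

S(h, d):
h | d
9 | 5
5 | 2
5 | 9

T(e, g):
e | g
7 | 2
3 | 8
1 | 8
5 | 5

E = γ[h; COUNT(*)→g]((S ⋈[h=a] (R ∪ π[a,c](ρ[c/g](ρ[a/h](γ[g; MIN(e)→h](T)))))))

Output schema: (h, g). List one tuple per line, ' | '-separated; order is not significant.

Per-node cardinality:
  S → 3
  R → 3
  T → 4
  γ[g; MIN(e)→h](T) → 3
  ρ[a/h](γ[g; MIN(e)→h](T)) → 3
  ρ[c/g](ρ[a/h](γ[g; MIN(e)→h](T))) → 3
  π[a,c](ρ[c/g](ρ[a/h](γ[g; MIN(e)→h](T)))) → 3
  (R ∪ π[a,c](ρ[c/g](ρ[a/h](γ[g; MIN(e)→h](T))))) → 6
  (S ⋈[h=a] (R ∪ π[a,c](ρ[c/g](ρ[a/h](γ[g; MIN(e)→h](T)))))) → 2
  γ[h; COUNT(*)→g]((S ⋈[h=a] (R ∪ π[a,c](ρ[c/g](ρ[a/h](γ[g; MIN(e)→h](T))))))) → 1

== RESULT ==
h | g
5 | 2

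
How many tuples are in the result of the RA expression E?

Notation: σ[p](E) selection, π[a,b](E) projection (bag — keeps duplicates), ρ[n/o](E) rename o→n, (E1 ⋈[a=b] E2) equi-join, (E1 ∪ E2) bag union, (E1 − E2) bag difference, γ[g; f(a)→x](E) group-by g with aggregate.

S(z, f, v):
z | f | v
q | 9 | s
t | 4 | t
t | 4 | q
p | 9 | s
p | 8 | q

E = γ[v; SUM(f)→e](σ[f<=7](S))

Row counts bottom-up:
  S → 5
  σ[f<=7](S) → 2
  γ[v; SUM(f)→e](σ[f<=7](S)) → 2

|E| = 2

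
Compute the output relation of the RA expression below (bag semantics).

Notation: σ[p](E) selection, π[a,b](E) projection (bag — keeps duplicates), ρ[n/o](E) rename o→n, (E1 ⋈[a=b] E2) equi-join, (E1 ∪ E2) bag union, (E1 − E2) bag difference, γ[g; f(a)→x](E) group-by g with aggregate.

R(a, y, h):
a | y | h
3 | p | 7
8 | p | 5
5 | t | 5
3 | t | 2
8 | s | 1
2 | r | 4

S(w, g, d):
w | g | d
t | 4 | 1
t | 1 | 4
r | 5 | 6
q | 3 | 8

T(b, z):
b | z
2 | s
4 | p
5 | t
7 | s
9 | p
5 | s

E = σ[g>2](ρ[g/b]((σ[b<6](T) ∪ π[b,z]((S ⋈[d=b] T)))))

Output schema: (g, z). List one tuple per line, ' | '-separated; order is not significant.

Subexpression sizes:
  T → 6
  σ[b<6](T) → 4
  S → 4
  T → 6
  (S ⋈[d=b] T) → 1
  π[b,z]((S ⋈[d=b] T)) → 1
  (σ[b<6](T) ∪ π[b,z]((S ⋈[d=b] T))) → 5
  ρ[g/b]((σ[b<6](T) ∪ π[b,z]((S ⋈[d=b] T)))) → 5
  σ[g>2](ρ[g/b]((σ[b<6](T) ∪ π[b,z]((S ⋈[d=b] T))))) → 4

== RESULT ==
g | z
4 | p
4 | p
5 | s
5 | t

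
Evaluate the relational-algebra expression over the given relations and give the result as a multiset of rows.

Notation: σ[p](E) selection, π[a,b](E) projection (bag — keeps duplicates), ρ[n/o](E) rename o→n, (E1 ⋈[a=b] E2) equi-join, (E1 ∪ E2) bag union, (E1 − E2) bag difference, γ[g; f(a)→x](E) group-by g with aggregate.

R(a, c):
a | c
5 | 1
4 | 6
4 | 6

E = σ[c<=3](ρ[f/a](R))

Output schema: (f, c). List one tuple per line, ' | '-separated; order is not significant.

Stepwise |·|:
  R → 3
  ρ[f/a](R) → 3
  σ[c<=3](ρ[f/a](R)) → 1

== RESULT ==
f | c
5 | 1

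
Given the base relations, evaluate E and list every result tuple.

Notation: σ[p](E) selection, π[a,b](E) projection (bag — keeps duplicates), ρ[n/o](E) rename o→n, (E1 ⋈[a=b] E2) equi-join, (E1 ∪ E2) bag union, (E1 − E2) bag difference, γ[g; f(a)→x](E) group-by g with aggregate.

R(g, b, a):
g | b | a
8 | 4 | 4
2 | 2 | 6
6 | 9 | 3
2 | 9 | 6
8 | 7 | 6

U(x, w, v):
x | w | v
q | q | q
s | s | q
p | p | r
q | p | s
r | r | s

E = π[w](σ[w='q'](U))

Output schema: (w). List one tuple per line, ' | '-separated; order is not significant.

Stepwise |·|:
  U → 5
  σ[w='q'](U) → 1
  π[w](σ[w='q'](U)) → 1

== RESULT ==
w
q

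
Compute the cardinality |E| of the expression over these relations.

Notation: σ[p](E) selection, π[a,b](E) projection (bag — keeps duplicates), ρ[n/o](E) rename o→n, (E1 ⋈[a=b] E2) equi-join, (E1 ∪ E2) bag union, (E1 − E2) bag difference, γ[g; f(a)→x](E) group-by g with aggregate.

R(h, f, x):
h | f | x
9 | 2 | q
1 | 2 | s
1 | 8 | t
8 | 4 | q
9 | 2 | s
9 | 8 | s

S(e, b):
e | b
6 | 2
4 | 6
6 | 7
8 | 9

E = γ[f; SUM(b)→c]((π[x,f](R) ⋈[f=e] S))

Subexpression sizes:
  R → 6
  π[x,f](R) → 6
  S → 4
  (π[x,f](R) ⋈[f=e] S) → 3
  γ[f; SUM(b)→c]((π[x,f](R) ⋈[f=e] S)) → 2

|E| = 2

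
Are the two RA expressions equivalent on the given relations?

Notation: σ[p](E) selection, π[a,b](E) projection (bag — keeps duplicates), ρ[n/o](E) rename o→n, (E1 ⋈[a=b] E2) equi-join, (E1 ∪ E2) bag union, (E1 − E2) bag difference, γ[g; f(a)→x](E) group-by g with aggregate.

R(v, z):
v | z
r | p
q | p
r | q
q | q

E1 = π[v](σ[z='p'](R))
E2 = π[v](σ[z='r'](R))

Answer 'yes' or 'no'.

E1 row counts bottom-up:
  R → 4
  σ[z='p'](R) → 2
  π[v](σ[z='p'](R)) → 2
E2 row counts bottom-up:
  R → 4
  σ[z='r'](R) → 0
  π[v](σ[z='r'](R)) → 0

E1 result:
v
q
r
E2 result:
v
(0 rows)
Witness: ('q',) appears 1× in E1 but 0× in E2.

no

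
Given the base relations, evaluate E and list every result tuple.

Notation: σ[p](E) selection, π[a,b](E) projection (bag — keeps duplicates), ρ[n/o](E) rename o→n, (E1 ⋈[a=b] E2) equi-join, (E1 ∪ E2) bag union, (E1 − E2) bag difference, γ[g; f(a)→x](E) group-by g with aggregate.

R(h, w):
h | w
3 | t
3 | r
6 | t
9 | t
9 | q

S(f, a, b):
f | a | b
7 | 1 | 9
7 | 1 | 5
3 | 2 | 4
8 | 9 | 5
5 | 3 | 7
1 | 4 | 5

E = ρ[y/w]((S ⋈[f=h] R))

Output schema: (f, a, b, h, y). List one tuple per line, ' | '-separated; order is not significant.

Per-node cardinality:
  S → 6
  R → 5
  (S ⋈[f=h] R) → 2
  ρ[y/w]((S ⋈[f=h] R)) → 2

== RESULT ==
f | a | b | h | y
3 | 2 | 4 | 3 | r
3 | 2 | 4 | 3 | t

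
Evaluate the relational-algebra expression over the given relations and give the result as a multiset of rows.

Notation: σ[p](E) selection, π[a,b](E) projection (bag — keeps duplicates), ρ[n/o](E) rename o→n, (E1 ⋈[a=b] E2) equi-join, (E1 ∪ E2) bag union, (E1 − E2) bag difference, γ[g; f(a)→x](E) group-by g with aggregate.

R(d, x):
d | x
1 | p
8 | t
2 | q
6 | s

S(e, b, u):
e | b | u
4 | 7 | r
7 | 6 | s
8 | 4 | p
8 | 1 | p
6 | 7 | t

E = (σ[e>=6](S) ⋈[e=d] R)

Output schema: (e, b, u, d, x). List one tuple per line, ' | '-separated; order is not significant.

Per-node cardinality:
  S → 5
  σ[e>=6](S) → 4
  R → 4
  (σ[e>=6](S) ⋈[e=d] R) → 3

== RESULT ==
e | b | u | d | x
6 | 7 | t | 6 | s
8 | 1 | p | 8 | t
8 | 4 | p | 8 | t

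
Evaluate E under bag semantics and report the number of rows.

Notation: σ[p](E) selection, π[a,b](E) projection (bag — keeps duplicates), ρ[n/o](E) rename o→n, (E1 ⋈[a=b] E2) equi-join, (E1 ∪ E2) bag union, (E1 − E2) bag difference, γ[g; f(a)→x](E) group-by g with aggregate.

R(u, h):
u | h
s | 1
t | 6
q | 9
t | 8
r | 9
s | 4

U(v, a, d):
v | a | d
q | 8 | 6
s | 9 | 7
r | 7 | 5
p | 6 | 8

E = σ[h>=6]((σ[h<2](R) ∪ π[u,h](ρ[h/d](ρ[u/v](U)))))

Stepwise |·|:
  R → 6
  σ[h<2](R) → 1
  U → 4
  ρ[u/v](U) → 4
  ρ[h/d](ρ[u/v](U)) → 4
  π[u,h](ρ[h/d](ρ[u/v](U))) → 4
  (σ[h<2](R) ∪ π[u,h](ρ[h/d](ρ[u/v](U)))) → 5
  σ[h>=6]((σ[h<2](R) ∪ π[u,h](ρ[h/d](ρ[u/v](U))))) → 3

|E| = 3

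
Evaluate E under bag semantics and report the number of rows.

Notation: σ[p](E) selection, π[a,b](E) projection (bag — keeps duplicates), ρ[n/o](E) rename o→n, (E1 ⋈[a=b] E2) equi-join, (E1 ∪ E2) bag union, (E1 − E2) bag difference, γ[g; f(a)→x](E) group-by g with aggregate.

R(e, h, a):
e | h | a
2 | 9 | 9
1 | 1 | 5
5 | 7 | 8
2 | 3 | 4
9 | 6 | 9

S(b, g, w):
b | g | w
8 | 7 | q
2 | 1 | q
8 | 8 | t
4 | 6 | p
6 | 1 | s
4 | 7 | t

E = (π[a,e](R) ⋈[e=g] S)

Per-node cardinality:
  R → 5
  π[a,e](R) → 5
  S → 6
  (π[a,e](R) ⋈[e=g] S) → 2

|E| = 2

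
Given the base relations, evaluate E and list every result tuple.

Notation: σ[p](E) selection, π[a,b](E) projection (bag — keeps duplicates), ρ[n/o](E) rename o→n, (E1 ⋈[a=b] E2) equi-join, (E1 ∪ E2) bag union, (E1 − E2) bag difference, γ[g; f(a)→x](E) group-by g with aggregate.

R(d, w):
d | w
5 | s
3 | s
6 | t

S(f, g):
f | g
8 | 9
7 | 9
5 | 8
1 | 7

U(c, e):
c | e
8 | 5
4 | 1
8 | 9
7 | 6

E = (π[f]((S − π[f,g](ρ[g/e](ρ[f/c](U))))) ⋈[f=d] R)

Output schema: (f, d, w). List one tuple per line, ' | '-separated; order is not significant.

Row counts bottom-up:
  S → 4
  U → 4
  ρ[f/c](U) → 4
  ρ[g/e](ρ[f/c](U)) → 4
  π[f,g](ρ[g/e](ρ[f/c](U))) → 4
  (S − π[f,g](ρ[g/e](ρ[f/c](U)))) → 3
  π[f]((S − π[f,g](ρ[g/e](ρ[f/c](U))))) → 3
  R → 3
  (π[f]((S − π[f,g](ρ[g/e](ρ[f/c](U))))) ⋈[f=d] R) → 1

== RESULT ==
f | d | w
5 | 5 | s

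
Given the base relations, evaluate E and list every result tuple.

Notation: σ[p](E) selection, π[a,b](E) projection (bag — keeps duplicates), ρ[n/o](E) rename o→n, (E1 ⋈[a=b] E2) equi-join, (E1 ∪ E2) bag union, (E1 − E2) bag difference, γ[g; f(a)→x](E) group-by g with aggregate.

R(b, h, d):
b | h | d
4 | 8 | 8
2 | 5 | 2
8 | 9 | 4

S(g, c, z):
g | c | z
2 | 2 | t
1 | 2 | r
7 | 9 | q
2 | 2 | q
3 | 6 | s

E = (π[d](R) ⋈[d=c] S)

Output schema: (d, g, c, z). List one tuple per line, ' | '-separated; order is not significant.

Subexpression sizes:
  R → 3
  π[d](R) → 3
  S → 5
  (π[d](R) ⋈[d=c] S) → 3

== RESULT ==
d | g | c | z
2 | 1 | 2 | r
2 | 2 | 2 | q
2 | 2 | 2 | t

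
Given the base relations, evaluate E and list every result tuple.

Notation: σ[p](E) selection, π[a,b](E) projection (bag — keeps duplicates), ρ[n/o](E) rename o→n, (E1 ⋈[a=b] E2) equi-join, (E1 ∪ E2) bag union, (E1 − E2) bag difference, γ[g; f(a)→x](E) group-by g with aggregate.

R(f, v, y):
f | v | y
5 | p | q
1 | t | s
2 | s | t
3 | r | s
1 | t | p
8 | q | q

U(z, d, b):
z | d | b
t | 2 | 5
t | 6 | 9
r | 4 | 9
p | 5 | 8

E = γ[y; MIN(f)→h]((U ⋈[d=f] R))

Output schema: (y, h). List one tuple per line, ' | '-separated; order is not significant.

Row counts bottom-up:
  U → 4
  R → 6
  (U ⋈[d=f] R) → 2
  γ[y; MIN(f)→h]((U ⋈[d=f] R)) → 2

== RESULT ==
y | h
q | 5
t | 2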